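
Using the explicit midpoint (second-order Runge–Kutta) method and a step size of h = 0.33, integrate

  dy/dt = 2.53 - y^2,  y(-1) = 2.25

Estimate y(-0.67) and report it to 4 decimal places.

1.9772

Midpoint: k1 = f(t_n, y_n); k2 = f(t_n + h/2, y_n + (h/2)·k1); y_{n+1} = y_n + h·k2.
t=-1.000000, y=2.250000:
  k1 = f(-1.000000, 2.250000) = -2.532500
  k2 = f(-0.835000, 1.832137) = -0.826728
  y ← 2.250000 + 0.33·(-0.826728) = 1.977180
y(-0.67) ≈ 1.9772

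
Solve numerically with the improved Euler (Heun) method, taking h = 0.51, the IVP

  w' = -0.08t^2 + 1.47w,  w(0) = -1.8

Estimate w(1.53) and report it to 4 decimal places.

-15.2426

Heun: k1 = f(t_n, w_n); k2 = f(t_n + h, w_n + h·k1); w_{n+1} = w_n + (h/2)·(k1 + k2).
t=0.000000, w=-1.800000:
  k1 = f(0.000000, -1.800000) = -2.646000
  k2 = f(0.510000, -3.149460) = -4.650514
  w ← -1.800000 + (0.51/2)·(-2.646000 + (-4.650514)) = -3.660611
t=0.510000, w=-3.660611:
  k1 = f(0.510000, -3.660611) = -5.401906
  k2 = f(1.020000, -6.415583) = -9.514140
  w ← -3.660611 + (0.51/2)·(-5.401906 + (-9.514140)) = -7.464203
t=1.020000, w=-7.464203:
  k1 = f(1.020000, -7.464203) = -11.055610
  k2 = f(1.530000, -13.102564) = -19.448041
  w ← -7.464203 + (0.51/2)·(-11.055610 + (-19.448041)) = -15.242634
w(1.53) ≈ -15.2426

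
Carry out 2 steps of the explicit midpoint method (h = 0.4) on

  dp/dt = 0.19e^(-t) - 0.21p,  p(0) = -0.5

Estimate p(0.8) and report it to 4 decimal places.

Midpoint: k1 = f(t_n, p_n); k2 = f(t_n + h/2, p_n + (h/2)·k1); p_{n+1} = p_n + h·k2.
t=0.000000, p=-0.500000:
  k1 = f(0.000000, -0.500000) = 0.295000
  k2 = f(0.200000, -0.441000) = 0.248169
  p ← -0.500000 + 0.4·0.248169 = -0.400732
t=0.400000, p=-0.400732:
  k1 = f(0.400000, -0.400732) = 0.211515
  k2 = f(0.600000, -0.358430) = 0.179544
  p ← -0.400732 + 0.4·0.179544 = -0.328915
p(0.8) ≈ -0.3289

-0.3289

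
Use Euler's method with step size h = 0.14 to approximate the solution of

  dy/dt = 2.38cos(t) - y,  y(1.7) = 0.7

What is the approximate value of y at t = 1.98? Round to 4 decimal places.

0.3922

Euler: y_{n+1} = y_n + h·f(t_n, y_n).
t=1.700000, y=0.700000: f=-1.006650 → y ← 0.700000 + 0.14·(-1.006650) = 0.559069
t=1.840000, y=0.559069: f=-1.192063 → y ← 0.559069 + 0.14·(-1.192063) = 0.392180
y(1.98) ≈ 0.3922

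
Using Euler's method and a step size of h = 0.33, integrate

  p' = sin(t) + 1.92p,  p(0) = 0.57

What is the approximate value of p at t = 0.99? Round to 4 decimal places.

2.8619

Euler: p_{n+1} = p_n + h·f(t_n, p_n).
t=0.000000, p=0.570000: f=1.094400 → p ← 0.570000 + 0.33·1.094400 = 0.931152
t=0.330000, p=0.931152: f=2.111855 → p ← 0.931152 + 0.33·2.111855 = 1.628064
t=0.660000, p=1.628064: f=3.739000 → p ← 1.628064 + 0.33·3.739000 = 2.861934
p(0.99) ≈ 2.8619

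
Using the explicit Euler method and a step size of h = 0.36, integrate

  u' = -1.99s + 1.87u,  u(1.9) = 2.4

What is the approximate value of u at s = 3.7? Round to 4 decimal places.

Euler: u_{n+1} = u_n + h·f(s_n, u_n).
s=1.900000, u=2.400000: f=0.707000 → u ← 2.400000 + 0.36·0.707000 = 2.654520
s=2.260000, u=2.654520: f=0.466552 → u ← 2.654520 + 0.36·0.466552 = 2.822479
s=2.620000, u=2.822479: f=0.064235 → u ← 2.822479 + 0.36·0.064235 = 2.845604
s=2.980000, u=2.845604: f=-0.608921 → u ← 2.845604 + 0.36·(-0.608921) = 2.626392
s=3.340000, u=2.626392: f=-1.735247 → u ← 2.626392 + 0.36·(-1.735247) = 2.001703
u(3.7) ≈ 2.0017

2.0017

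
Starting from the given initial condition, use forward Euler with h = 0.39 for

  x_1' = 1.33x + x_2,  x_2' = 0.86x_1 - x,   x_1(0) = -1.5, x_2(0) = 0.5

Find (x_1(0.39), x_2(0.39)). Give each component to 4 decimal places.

-1.3050, -0.0031

Euler on (x_1,x_2): x_1_{n+1} = x_1_n + h·x_1', x_2_{n+1} = x_2_n + h·x_2'.
0.000000: (-1.500000, 0.500000); f=(0.500000, -1.290000) → (-1.305000, -0.003100)
(x_1(0.39), x_2(0.39)) ≈ (-1.3050, -0.0031)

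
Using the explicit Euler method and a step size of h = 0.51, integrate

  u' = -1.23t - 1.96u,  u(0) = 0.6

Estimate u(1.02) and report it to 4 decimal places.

-0.3199

Euler: u_{n+1} = u_n + h·f(t_n, u_n).
t=0.000000, u=0.600000: f=-1.176000 → u ← 0.600000 + 0.51·(-1.176000) = 0.000240
t=0.510000, u=0.000240: f=-0.627770 → u ← 0.000240 + 0.51·(-0.627770) = -0.319923
u(1.02) ≈ -0.3199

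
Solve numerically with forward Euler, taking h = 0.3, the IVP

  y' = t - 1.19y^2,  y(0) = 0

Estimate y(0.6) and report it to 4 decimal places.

Euler: y_{n+1} = y_n + h·f(t_n, y_n).
t=0.000000, y=0.000000: f=0.000000 → y ← 0.000000 + 0.3·0.000000 = 0.000000
t=0.300000, y=0.000000: f=0.300000 → y ← 0.000000 + 0.3·0.300000 = 0.090000
y(0.6) ≈ 0.0900

0.0900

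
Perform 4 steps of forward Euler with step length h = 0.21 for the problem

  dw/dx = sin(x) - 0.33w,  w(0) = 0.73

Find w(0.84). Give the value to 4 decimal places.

Euler: w_{n+1} = w_n + h·f(x_n, w_n).
x=0.000000, w=0.730000: f=-0.240900 → w ← 0.730000 + 0.21·(-0.240900) = 0.679411
x=0.210000, w=0.679411: f=-0.015746 → w ← 0.679411 + 0.21·(-0.015746) = 0.676104
x=0.420000, w=0.676104: f=0.184646 → w ← 0.676104 + 0.21·0.184646 = 0.714880
x=0.630000, w=0.714880: f=0.353234 → w ← 0.714880 + 0.21·0.353234 = 0.789059
w(0.84) ≈ 0.7891

0.7891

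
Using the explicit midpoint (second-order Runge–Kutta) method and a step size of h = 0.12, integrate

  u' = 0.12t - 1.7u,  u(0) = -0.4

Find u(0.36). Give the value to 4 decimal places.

-0.2115

Midpoint: k1 = f(t_n, u_n); k2 = f(t_n + h/2, u_n + (h/2)·k1); u_{n+1} = u_n + h·k2.
t=0.000000, u=-0.400000:
  k1 = f(0.000000, -0.400000) = 0.680000
  k2 = f(0.060000, -0.359200) = 0.617840
  u ← -0.400000 + 0.12·0.617840 = -0.325859
t=0.120000, u=-0.325859:
  k1 = f(0.120000, -0.325859) = 0.568361
  k2 = f(0.180000, -0.291758) = 0.517588
  u ← -0.325859 + 0.12·0.517588 = -0.263749
t=0.240000, u=-0.263749:
  k1 = f(0.240000, -0.263749) = 0.477173
  k2 = f(0.300000, -0.235118) = 0.435701
  u ← -0.263749 + 0.12·0.435701 = -0.211465
u(0.36) ≈ -0.2115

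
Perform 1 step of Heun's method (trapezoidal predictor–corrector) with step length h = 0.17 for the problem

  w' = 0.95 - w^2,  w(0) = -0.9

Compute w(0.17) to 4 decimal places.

-0.8726

Heun: k1 = f(x_n, w_n); k2 = f(x_n + h, w_n + h·k1); w_{n+1} = w_n + (h/2)·(k1 + k2).
x=0.000000, w=-0.900000:
  k1 = f(0.000000, -0.900000) = 0.140000
  k2 = f(0.170000, -0.876200) = 0.182274
  w ← -0.900000 + (0.17/2)·(0.140000 + 0.182274) = -0.872607
w(0.17) ≈ -0.8726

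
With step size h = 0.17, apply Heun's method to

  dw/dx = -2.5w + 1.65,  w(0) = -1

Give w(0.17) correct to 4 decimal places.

-0.4444

Heun: k1 = f(x_n, w_n); k2 = f(x_n + h, w_n + h·k1); w_{n+1} = w_n + (h/2)·(k1 + k2).
x=0.000000, w=-1.000000:
  k1 = f(0.000000, -1.000000) = 4.150000
  k2 = f(0.170000, -0.294500) = 2.386250
  w ← -1.000000 + (0.17/2)·(4.150000 + 2.386250) = -0.444419
w(0.17) ≈ -0.4444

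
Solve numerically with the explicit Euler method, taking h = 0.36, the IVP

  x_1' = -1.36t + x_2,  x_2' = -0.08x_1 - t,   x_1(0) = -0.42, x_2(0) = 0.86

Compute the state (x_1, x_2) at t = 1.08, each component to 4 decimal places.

-0.0568, 0.4857

Euler on (x_1,x_2): x_1_{n+1} = x_1_n + h·x_1', x_2_{n+1} = x_2_n + h·x_2'.
0.000000: (-0.420000, 0.860000); f=(0.860000, 0.033600) → (-0.110400, 0.872096)
0.360000: (-0.110400, 0.872096); f=(0.382496, -0.351168) → (0.027299, 0.745676)
0.720000: (0.027299, 0.745676); f=(-0.233524, -0.722184) → (-0.056770, 0.485689)
(x_1(1.08), x_2(1.08)) ≈ (-0.0568, 0.4857)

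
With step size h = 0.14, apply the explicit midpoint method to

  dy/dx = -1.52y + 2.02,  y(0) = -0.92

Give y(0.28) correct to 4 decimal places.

-0.1460

Midpoint: k1 = f(x_n, y_n); k2 = f(x_n + h/2, y_n + (h/2)·k1); y_{n+1} = y_n + h·k2.
x=0.000000, y=-0.920000:
  k1 = f(0.000000, -0.920000) = 3.418400
  k2 = f(0.070000, -0.680712) = 3.054682
  y ← -0.920000 + 0.14·3.054682 = -0.492344
x=0.140000, y=-0.492344:
  k1 = f(0.140000, -0.492344) = 2.768364
  k2 = f(0.210000, -0.298559) = 2.473810
  y ← -0.492344 + 0.14·2.473810 = -0.146011
y(0.28) ≈ -0.1460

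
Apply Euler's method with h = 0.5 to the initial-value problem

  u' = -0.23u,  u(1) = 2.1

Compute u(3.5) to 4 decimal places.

1.1401

Euler: u_{n+1} = u_n + h·f(s_n, u_n).
s=1.000000, u=2.100000: f=-0.483000 → u ← 2.100000 + 0.5·(-0.483000) = 1.858500
s=1.500000, u=1.858500: f=-0.427455 → u ← 1.858500 + 0.5·(-0.427455) = 1.644772
s=2.000000, u=1.644772: f=-0.378298 → u ← 1.644772 + 0.5·(-0.378298) = 1.455624
s=2.500000, u=1.455624: f=-0.334793 → u ← 1.455624 + 0.5·(-0.334793) = 1.288227
s=3.000000, u=1.288227: f=-0.296292 → u ← 1.288227 + 0.5·(-0.296292) = 1.140081
u(3.5) ≈ 1.1401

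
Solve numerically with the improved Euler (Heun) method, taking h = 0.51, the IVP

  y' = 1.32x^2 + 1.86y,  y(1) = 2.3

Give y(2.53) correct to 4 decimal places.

51.6372

Heun: k1 = f(x_n, y_n); k2 = f(x_n + h, y_n + h·k1); y_{n+1} = y_n + (h/2)·(k1 + k2).
x=1.000000, y=2.300000:
  k1 = f(1.000000, 2.300000) = 5.598000
  k2 = f(1.510000, 5.154980) = 12.597995
  y ← 2.300000 + (0.51/2)·(5.598000 + 12.597995) = 6.939979
x=1.510000, y=6.939979:
  k1 = f(1.510000, 6.939979) = 15.918092
  k2 = f(2.020000, 15.058206) = 33.394391
  y ← 6.939979 + (0.51/2)·(15.918092 + 33.394391) = 19.514662
x=2.020000, y=19.514662:
  k1 = f(2.020000, 19.514662) = 41.683399
  k2 = f(2.530000, 40.773195) = 84.287331
  y ← 19.514662 + (0.51/2)·(41.683399 + 84.287331) = 51.637198
y(2.53) ≈ 51.6372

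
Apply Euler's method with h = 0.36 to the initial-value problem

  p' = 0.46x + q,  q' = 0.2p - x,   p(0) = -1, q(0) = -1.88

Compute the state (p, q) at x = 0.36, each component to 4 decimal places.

-1.6768, -1.9520

Euler on (p,q): p_{n+1} = p_n + h·p', q_{n+1} = q_n + h·q'.
0.000000: (-1.000000, -1.880000); f=(-1.880000, -0.200000) → (-1.676800, -1.952000)
(p(0.36), q(0.36)) ≈ (-1.6768, -1.9520)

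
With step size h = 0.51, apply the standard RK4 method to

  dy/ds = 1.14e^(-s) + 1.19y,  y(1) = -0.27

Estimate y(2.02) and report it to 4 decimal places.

RK4: k1 = f(s_n, y_n); k2 = f(s_n + h/2, y_n + (h/2)·k1); k3 = f(s_n + h/2, y_n + (h/2)·k2); k4 = f(s_n + h, y_n + h·k3); y_{n+1} = y_n + (h/6)·(k1 + 2k2 + 2k3 + k4).
s=1.000000, y=-0.270000:
  k1 = f(1.000000, -0.270000) = 0.098083
  k2 = f(1.255000, -0.244989) = 0.033450
  k3 = f(1.255000, -0.261470) = 0.013837
  k4 = f(1.510000, -0.262943) = -0.061065
  y ← -0.270000 + (0.51/6)·(k1 + 2k2 + 2k3 + k4) = -0.258815
s=1.510000, y=-0.258815:
  k1 = f(1.510000, -0.258815) = -0.056152
  k2 = f(1.765000, -0.273134) = -0.129876
  k3 = f(1.765000, -0.291933) = -0.152248
  k4 = f(2.020000, -0.336461) = -0.249162
  y ← -0.258815 + (0.51/6)·(k1 + 2k2 + 2k3 + k4) = -0.332728
y(2.02) ≈ -0.3327

-0.3327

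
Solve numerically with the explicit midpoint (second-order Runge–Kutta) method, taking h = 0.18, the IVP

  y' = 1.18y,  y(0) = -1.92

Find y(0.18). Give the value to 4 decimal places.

Midpoint: k1 = f(x_n, y_n); k2 = f(x_n + h/2, y_n + (h/2)·k1); y_{n+1} = y_n + h·k2.
x=0.000000, y=-1.920000:
  k1 = f(0.000000, -1.920000) = -2.265600
  k2 = f(0.090000, -2.123904) = -2.506207
  y ← -1.920000 + 0.18·(-2.506207) = -2.371117
y(0.18) ≈ -2.3711

-2.3711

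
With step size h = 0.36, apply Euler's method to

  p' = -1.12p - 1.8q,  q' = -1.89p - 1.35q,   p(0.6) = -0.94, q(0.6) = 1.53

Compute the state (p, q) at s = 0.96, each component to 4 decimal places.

-1.5524, 1.4260

Euler on (p,q): p_{n+1} = p_n + h·p', q_{n+1} = q_n + h·q'.
0.600000: (-0.940000, 1.530000); f=(-1.701200, -0.288900) → (-1.552432, 1.425996)
(p(0.96), q(0.96)) ≈ (-1.5524, 1.4260)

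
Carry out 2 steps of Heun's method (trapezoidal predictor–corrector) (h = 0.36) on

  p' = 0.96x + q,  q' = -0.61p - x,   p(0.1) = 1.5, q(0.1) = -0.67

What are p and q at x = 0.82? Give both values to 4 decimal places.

Heun on (p,q): k1 = f(x_n, state_n); k2 = f(x_n + h, state_n + h·k1); state_{n+1} = state_n + (h/2)·(k1 + k2).
0.100000: (1.500000, -0.670000)
  k1 = (-0.574000, -1.015000)
  predictor → (1.293360, -1.035400)
  k2 = (-0.593800, -1.248950)
  → (1.289796, -1.077511)
0.460000: (1.289796, -1.077511)
  k1 = (-0.635911, -1.246776)
  predictor → (1.060868, -1.526350)
  k2 = (-0.739150, -1.467130)
  → (1.042285, -1.566014)
(p(0.82), q(0.82)) ≈ (1.0423, -1.5660)

1.0423, -1.5660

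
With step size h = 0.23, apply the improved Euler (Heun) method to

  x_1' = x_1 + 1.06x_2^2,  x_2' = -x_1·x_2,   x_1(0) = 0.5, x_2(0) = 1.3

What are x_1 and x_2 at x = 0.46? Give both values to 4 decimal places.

1.5720, 0.8090

Heun on (x_1,x_2): k1 = f(x_n, state_n); k2 = f(x_n + h, state_n + h·k1); state_{n+1} = state_n + (h/2)·(k1 + k2).
0.000000: (0.500000, 1.300000)
  k1 = (2.291400, -0.650000)
  predictor → (1.027022, 1.150500)
  k2 = (2.430091, -1.181589)
  → (1.042971, 1.089367)
0.230000: (1.042971, 1.089367)
  k1 = (2.300896, -1.136179)
  predictor → (1.572178, 0.828046)
  k2 = (2.298978, -1.301835)
  → (1.571957, 0.808996)
(x_1(0.46), x_2(0.46)) ≈ (1.5720, 0.8090)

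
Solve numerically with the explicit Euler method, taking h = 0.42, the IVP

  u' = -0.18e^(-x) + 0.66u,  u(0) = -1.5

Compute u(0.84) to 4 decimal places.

Euler: u_{n+1} = u_n + h·f(x_n, u_n).
x=0.000000, u=-1.500000: f=-1.170000 → u ← -1.500000 + 0.42·(-1.170000) = -1.991400
x=0.420000, u=-1.991400: f=-1.432592 → u ← -1.991400 + 0.42·(-1.432592) = -2.593089
u(0.84) ≈ -2.5931

-2.5931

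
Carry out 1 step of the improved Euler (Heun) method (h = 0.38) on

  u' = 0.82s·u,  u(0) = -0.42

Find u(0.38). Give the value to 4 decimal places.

Heun: k1 = f(s_n, u_n); k2 = f(s_n + h, u_n + h·k1); u_{n+1} = u_n + (h/2)·(k1 + k2).
s=0.000000, u=-0.420000:
  k1 = f(0.000000, -0.420000) = 0.000000
  k2 = f(0.380000, -0.420000) = -0.130872
  u ← -0.420000 + (0.38/2)·(0.000000 + (-0.130872)) = -0.444866
u(0.38) ≈ -0.4449

-0.4449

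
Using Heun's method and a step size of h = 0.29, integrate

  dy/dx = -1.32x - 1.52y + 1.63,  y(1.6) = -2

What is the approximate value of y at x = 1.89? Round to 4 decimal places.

-1.4772

Heun: k1 = f(x_n, y_n); k2 = f(x_n + h, y_n + h·k1); y_{n+1} = y_n + (h/2)·(k1 + k2).
x=1.600000, y=-2.000000:
  k1 = f(1.600000, -2.000000) = 2.558000
  k2 = f(1.890000, -1.258180) = 1.047634
  y ← -2.000000 + (0.29/2)·(2.558000 + 1.047634) = -1.477183
y(1.89) ≈ -1.4772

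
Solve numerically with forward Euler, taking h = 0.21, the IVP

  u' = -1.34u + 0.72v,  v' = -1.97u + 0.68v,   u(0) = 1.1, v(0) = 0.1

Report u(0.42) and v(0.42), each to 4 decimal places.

0.5274, -0.7227

Euler on (u,v): u_{n+1} = u_n + h·u', v_{n+1} = v_n + h·v'.
0.000000: (1.100000, 0.100000); f=(-1.402000, -2.099000) → (0.805580, -0.340790)
0.210000: (0.805580, -0.340790); f=(-1.324846, -1.818730) → (0.527362, -0.722723)
(u(0.42), v(0.42)) ≈ (0.5274, -0.7227)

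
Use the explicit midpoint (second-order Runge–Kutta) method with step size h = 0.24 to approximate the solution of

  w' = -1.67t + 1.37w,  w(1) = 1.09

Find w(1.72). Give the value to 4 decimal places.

0.2924

Midpoint: k1 = f(t_n, w_n); k2 = f(t_n + h/2, w_n + (h/2)·k1); w_{n+1} = w_n + h·k2.
t=1.000000, w=1.090000:
  k1 = f(1.000000, 1.090000) = -0.176700
  k2 = f(1.120000, 1.068796) = -0.406149
  w ← 1.090000 + 0.24·(-0.406149) = 0.992524
t=1.240000, w=0.992524:
  k1 = f(1.240000, 0.992524) = -0.711042
  k2 = f(1.360000, 0.907199) = -1.028337
  w ← 0.992524 + 0.24·(-1.028337) = 0.745723
t=1.480000, w=0.745723:
  k1 = f(1.480000, 0.745723) = -1.449959
  k2 = f(1.600000, 0.571728) = -1.888733
  w ← 0.745723 + 0.24·(-1.888733) = 0.292427
w(1.72) ≈ 0.2924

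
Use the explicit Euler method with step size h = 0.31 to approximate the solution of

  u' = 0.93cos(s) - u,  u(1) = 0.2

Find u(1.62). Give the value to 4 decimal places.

Euler: u_{n+1} = u_n + h·f(s_n, u_n).
s=1.000000, u=0.200000: f=0.302481 → u ← 0.200000 + 0.31·0.302481 = 0.293769
s=1.310000, u=0.293769: f=-0.053969 → u ← 0.293769 + 0.31·(-0.053969) = 0.277039
u(1.62) ≈ 0.2770

0.2770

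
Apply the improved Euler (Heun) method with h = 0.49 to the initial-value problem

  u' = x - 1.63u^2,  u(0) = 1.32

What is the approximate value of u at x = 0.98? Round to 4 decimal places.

Heun: k1 = f(x_n, u_n); k2 = f(x_n + h, u_n + h·k1); u_{n+1} = u_n + (h/2)·(k1 + k2).
x=0.000000, u=1.320000:
  k1 = f(0.000000, 1.320000) = -2.840112
  k2 = f(0.490000, -0.071655) = 0.481631
  u ← 1.320000 + (0.49/2)·(-2.840112 + 0.481631) = 0.742172
x=0.490000, u=0.742172:
  k1 = f(0.490000, 0.742172) = -0.407836
  k2 = f(0.980000, 0.542333) = 0.500577
  u ← 0.742172 + (0.49/2)·(-0.407836 + 0.500577) = 0.764894
u(0.98) ≈ 0.7649

0.7649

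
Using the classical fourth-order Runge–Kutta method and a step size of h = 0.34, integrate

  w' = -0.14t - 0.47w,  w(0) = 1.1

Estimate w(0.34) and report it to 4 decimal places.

RK4: k1 = f(t_n, w_n); k2 = f(t_n + h/2, w_n + (h/2)·k1); k3 = f(t_n + h/2, w_n + (h/2)·k2); k4 = f(t_n + h, w_n + h·k3); w_{n+1} = w_n + (h/6)·(k1 + 2k2 + 2k3 + k4).
t=0.000000, w=1.100000:
  k1 = f(0.000000, 1.100000) = -0.517000
  k2 = f(0.170000, 1.012110) = -0.499492
  k3 = f(0.170000, 1.015086) = -0.500891
  k4 = f(0.340000, 0.929697) = -0.484558
  w ← 1.100000 + (0.34/6)·(k1 + 2k2 + 2k3 + k4) = 0.929868
w(0.34) ≈ 0.9299

0.9299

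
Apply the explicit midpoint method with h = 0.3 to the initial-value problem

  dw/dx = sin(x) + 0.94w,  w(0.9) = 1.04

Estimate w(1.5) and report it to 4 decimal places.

Midpoint: k1 = f(x_n, w_n); k2 = f(x_n + h/2, w_n + (h/2)·k1); w_{n+1} = w_n + h·k2.
x=0.900000, w=1.040000:
  k1 = f(0.900000, 1.040000) = 1.760927
  k2 = f(1.050000, 1.304139) = 2.093314
  w ← 1.040000 + 0.3·2.093314 = 1.667994
x=1.200000, w=1.667994:
  k1 = f(1.200000, 1.667994) = 2.499954
  k2 = f(1.350000, 2.042987) = 2.896131
  w ← 1.667994 + 0.3·2.896131 = 2.536834
w(1.5) ≈ 2.5368

2.5368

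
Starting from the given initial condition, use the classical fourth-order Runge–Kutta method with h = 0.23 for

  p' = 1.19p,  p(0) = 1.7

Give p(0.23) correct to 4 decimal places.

RK4: k1 = f(s_n, p_n); k2 = f(s_n + h/2, p_n + (h/2)·k1); k3 = f(s_n + h/2, p_n + (h/2)·k2); k4 = f(s_n + h, p_n + h·k3); p_{n+1} = p_n + (h/6)·(k1 + 2k2 + 2k3 + k4).
s=0.000000, p=1.700000:
  k1 = f(0.000000, 1.700000) = 2.023000
  k2 = f(0.115000, 1.932645) = 2.299848
  k3 = f(0.115000, 1.964482) = 2.337734
  k4 = f(0.230000, 2.237679) = 2.662838
  p ← 1.700000 + (0.23/6)·(k1 + 2k2 + 2k3 + k4) = 2.235172
p(0.23) ≈ 2.2352

2.2352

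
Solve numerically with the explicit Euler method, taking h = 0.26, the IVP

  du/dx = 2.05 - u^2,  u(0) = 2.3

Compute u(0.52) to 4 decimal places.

Euler: u_{n+1} = u_n + h·f(x_n, u_n).
x=0.000000, u=2.300000: f=-3.240000 → u ← 2.300000 + 0.26·(-3.240000) = 1.457600
x=0.260000, u=1.457600: f=-0.074598 → u ← 1.457600 + 0.26·(-0.074598) = 1.438205
u(0.52) ≈ 1.4382

1.4382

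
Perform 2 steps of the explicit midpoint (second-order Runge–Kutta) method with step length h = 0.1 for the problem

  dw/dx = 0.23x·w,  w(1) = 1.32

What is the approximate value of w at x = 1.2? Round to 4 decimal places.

Midpoint: k1 = f(x_n, w_n); k2 = f(x_n + h/2, w_n + (h/2)·k1); w_{n+1} = w_n + h·k2.
x=1.000000, w=1.320000:
  k1 = f(1.000000, 1.320000) = 0.303600
  k2 = f(1.050000, 1.335180) = 0.322446
  w ← 1.320000 + 0.1·0.322446 = 1.352245
x=1.100000, w=1.352245:
  k1 = f(1.100000, 1.352245) = 0.342118
  k2 = f(1.150000, 1.369350) = 0.362193
  w ← 1.352245 + 0.1·0.362193 = 1.388464
w(1.2) ≈ 1.3885

1.3885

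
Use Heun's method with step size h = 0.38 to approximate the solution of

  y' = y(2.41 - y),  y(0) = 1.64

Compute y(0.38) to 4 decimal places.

Heun: k1 = f(t_n, y_n); k2 = f(t_n + h, y_n + h·k1); y_{n+1} = y_n + (h/2)·(k1 + k2).
t=0.000000, y=1.640000:
  k1 = f(0.000000, 1.640000) = 1.262800
  k2 = f(0.380000, 2.119864) = 0.615049
  y ← 1.640000 + (0.38/2)·(1.262800 + 0.615049) = 1.996791
y(0.38) ≈ 1.9968

1.9968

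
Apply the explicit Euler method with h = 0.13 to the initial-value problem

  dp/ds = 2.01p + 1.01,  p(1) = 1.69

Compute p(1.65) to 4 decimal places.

6.4964

Euler: p_{n+1} = p_n + h·f(s_n, p_n).
s=1.000000, p=1.690000: f=4.406900 → p ← 1.690000 + 0.13·4.406900 = 2.262897
s=1.130000, p=2.262897: f=5.558423 → p ← 2.262897 + 0.13·5.558423 = 2.985492
s=1.260000, p=2.985492: f=7.010839 → p ← 2.985492 + 0.13·7.010839 = 3.896901
s=1.390000, p=3.896901: f=8.842771 → p ← 3.896901 + 0.13·8.842771 = 5.046461
s=1.520000, p=5.046461: f=11.153387 → p ← 5.046461 + 0.13·11.153387 = 6.496402
p(1.65) ≈ 6.4964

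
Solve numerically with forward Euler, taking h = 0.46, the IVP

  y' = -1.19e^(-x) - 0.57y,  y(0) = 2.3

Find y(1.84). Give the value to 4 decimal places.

Euler: y_{n+1} = y_n + h·f(x_n, y_n).
x=0.000000, y=2.300000: f=-2.501000 → y ← 2.300000 + 0.46·(-2.501000) = 1.149540
x=0.460000, y=1.149540: f=-1.406465 → y ← 1.149540 + 0.46·(-1.406465) = 0.502566
x=0.920000, y=0.502566: f=-0.760700 → y ← 0.502566 + 0.46·(-0.760700) = 0.152644
x=1.380000, y=0.152644: f=-0.386385 → y ← 0.152644 + 0.46·(-0.386385) = -0.025093
y(1.84) ≈ -0.0251

-0.0251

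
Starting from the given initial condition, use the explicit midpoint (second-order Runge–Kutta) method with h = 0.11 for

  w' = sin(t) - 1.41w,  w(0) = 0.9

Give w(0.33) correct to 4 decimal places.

0.6135

Midpoint: k1 = f(t_n, w_n); k2 = f(t_n + h/2, w_n + (h/2)·k1); w_{n+1} = w_n + h·k2.
t=0.000000, w=0.900000:
  k1 = f(0.000000, 0.900000) = -1.269000
  k2 = f(0.055000, 0.830205) = -1.115617
  w ← 0.900000 + 0.11·(-1.115617) = 0.777282
t=0.110000, w=0.777282:
  k1 = f(0.110000, 0.777282) = -0.986190
  k2 = f(0.165000, 0.723042) = -0.855237
  w ← 0.777282 + 0.11·(-0.855237) = 0.683206
t=0.220000, w=0.683206:
  k1 = f(0.220000, 0.683206) = -0.745091
  k2 = f(0.275000, 0.642226) = -0.633992
  w ← 0.683206 + 0.11·(-0.633992) = 0.613467
w(0.33) ≈ 0.6135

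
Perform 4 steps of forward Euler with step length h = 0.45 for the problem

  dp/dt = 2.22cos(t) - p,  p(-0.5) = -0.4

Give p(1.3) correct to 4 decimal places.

Euler: p_{n+1} = p_n + h·f(t_n, p_n).
t=-0.500000, p=-0.400000: f=2.348233 → p ← -0.400000 + 0.45·2.348233 = 0.656705
t=-0.050000, p=0.656705: f=1.560521 → p ← 0.656705 + 0.45·1.560521 = 1.358939
t=0.400000, p=1.358939: f=0.685816 → p ← 1.358939 + 0.45·0.685816 = 1.667557
t=0.850000, p=1.667557: f=-0.202394 → p ← 1.667557 + 0.45·(-0.202394) = 1.576479
p(1.3) ≈ 1.5765

1.5765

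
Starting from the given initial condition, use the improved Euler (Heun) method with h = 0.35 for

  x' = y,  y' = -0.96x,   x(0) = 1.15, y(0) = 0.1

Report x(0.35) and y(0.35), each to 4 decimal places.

Heun on (x,y): k1 = f(s_n, state_n); k2 = f(s_n + h, state_n + h·k1); state_{n+1} = state_n + (h/2)·(k1 + k2).
0.000000: (1.150000, 0.100000)
  k1 = (0.100000, -1.104000)
  predictor → (1.185000, -0.286400)
  k2 = (-0.286400, -1.137600)
  → (1.117380, -0.292280)
(x(0.35), y(0.35)) ≈ (1.1174, -0.2923)

1.1174, -0.2923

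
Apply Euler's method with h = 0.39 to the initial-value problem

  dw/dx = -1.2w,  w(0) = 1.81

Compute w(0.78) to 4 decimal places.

0.5123

Euler: w_{n+1} = w_n + h·f(x_n, w_n).
x=0.000000, w=1.810000: f=-2.172000 → w ← 1.810000 + 0.39·(-2.172000) = 0.962920
x=0.390000, w=0.962920: f=-1.155504 → w ← 0.962920 + 0.39·(-1.155504) = 0.512273
w(0.78) ≈ 0.5123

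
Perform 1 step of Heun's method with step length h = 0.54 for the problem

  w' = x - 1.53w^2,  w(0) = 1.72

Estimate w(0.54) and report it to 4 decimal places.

0.4270

Heun: k1 = f(x_n, w_n); k2 = f(x_n + h, w_n + h·k1); w_{n+1} = w_n + (h/2)·(k1 + k2).
x=0.000000, w=1.720000:
  k1 = f(0.000000, 1.720000) = -4.526352
  k2 = f(0.540000, -0.724230) = -0.262499
  w ← 1.720000 + (0.54/2)·(-4.526352 + (-0.262499)) = 0.427010
w(0.54) ≈ 0.4270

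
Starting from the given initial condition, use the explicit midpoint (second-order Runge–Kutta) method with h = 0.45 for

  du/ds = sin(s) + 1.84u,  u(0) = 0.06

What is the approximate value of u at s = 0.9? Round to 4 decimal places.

Midpoint: k1 = f(s_n, u_n); k2 = f(s_n + h/2, u_n + (h/2)·k1); u_{n+1} = u_n + h·k2.
s=0.000000, u=0.060000:
  k1 = f(0.000000, 0.060000) = 0.110400
  k2 = f(0.225000, 0.084840) = 0.379212
  u ← 0.060000 + 0.45·0.379212 = 0.230645
s=0.450000, u=0.230645:
  k1 = f(0.450000, 0.230645) = 0.859353
  k2 = f(0.675000, 0.424000) = 1.405057
  u ← 0.230645 + 0.45·1.405057 = 0.862921
u(0.9) ≈ 0.8629

0.8629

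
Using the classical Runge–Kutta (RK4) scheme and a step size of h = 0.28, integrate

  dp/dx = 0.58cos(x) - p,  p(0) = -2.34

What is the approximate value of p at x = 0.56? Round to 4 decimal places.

RK4: k1 = f(x_n, p_n); k2 = f(x_n + h/2, p_n + (h/2)·k1); k3 = f(x_n + h/2, p_n + (h/2)·k2); k4 = f(x_n + h, p_n + h·k3); p_{n+1} = p_n + (h/6)·(k1 + 2k2 + 2k3 + k4).
x=0.000000, p=-2.340000:
  k1 = f(0.000000, -2.340000) = 2.920000
  k2 = f(0.140000, -1.931200) = 2.505525
  k3 = f(0.140000, -1.989226) = 2.563552
  k4 = f(0.280000, -1.622206) = 2.179618
  p ← -2.340000 + (0.28/6)·(k1 + 2k2 + 2k3 + k4) = -1.628904
x=0.280000, p=-1.628904:
  k1 = f(0.280000, -1.628904) = 2.186316
  k2 = f(0.420000, -1.322820) = 1.852411
  k3 = f(0.420000, -1.369566) = 1.899158
  k4 = f(0.560000, -1.097140) = 1.588548
  p ← -1.628904 + (0.28/6)·(k1 + 2k2 + 2k3 + k4) = -1.102597
p(0.56) ≈ -1.1026

-1.1026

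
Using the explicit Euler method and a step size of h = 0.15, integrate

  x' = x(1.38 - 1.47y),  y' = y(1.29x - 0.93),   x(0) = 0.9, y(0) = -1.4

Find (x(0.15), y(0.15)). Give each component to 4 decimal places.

1.3641, -1.4485

Euler on (x,y): x_{n+1} = x_n + h·x', y_{n+1} = y_n + h·y'.
0.000000: (0.900000, -1.400000); f=(3.094200, -0.323400) → (1.364130, -1.448510)
(x(0.15), y(0.15)) ≈ (1.3641, -1.4485)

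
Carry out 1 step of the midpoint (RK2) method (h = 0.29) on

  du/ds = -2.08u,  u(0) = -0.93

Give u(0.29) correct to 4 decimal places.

-0.5382

Midpoint: k1 = f(s_n, u_n); k2 = f(s_n + h/2, u_n + (h/2)·k1); u_{n+1} = u_n + h·k2.
s=0.000000, u=-0.930000:
  k1 = f(0.000000, -0.930000) = 1.934400
  k2 = f(0.145000, -0.649512) = 1.350985
  u ← -0.930000 + 0.29·1.350985 = -0.538214
u(0.29) ≈ -0.5382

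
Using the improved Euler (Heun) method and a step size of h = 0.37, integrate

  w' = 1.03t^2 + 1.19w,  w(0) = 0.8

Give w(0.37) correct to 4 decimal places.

Heun: k1 = f(t_n, w_n); k2 = f(t_n + h, w_n + h·k1); w_{n+1} = w_n + (h/2)·(k1 + k2).
t=0.000000, w=0.800000:
  k1 = f(0.000000, 0.800000) = 0.952000
  k2 = f(0.370000, 1.152240) = 1.512173
  w ← 0.800000 + (0.37/2)·(0.952000 + 1.512173) = 1.255872
w(0.37) ≈ 1.2559

1.2559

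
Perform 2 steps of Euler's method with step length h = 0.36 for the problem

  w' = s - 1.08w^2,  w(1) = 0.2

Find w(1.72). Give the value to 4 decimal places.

Euler: w_{n+1} = w_n + h·f(s_n, w_n).
s=1.000000, w=0.200000: f=0.956800 → w ← 0.200000 + 0.36·0.956800 = 0.544448
s=1.360000, w=0.544448: f=1.039862 → w ← 0.544448 + 0.36·1.039862 = 0.918798
w(1.72) ≈ 0.9188

0.9188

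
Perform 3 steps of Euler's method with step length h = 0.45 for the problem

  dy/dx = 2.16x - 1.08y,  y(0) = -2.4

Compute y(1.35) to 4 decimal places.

0.7737

Euler: y_{n+1} = y_n + h·f(x_n, y_n).
x=0.000000, y=-2.400000: f=2.592000 → y ← -2.400000 + 0.45·2.592000 = -1.233600
x=0.450000, y=-1.233600: f=2.304288 → y ← -1.233600 + 0.45·2.304288 = -0.196670
x=0.900000, y=-0.196670: f=2.156404 → y ← -0.196670 + 0.45·2.156404 = 0.773711
y(1.35) ≈ 0.7737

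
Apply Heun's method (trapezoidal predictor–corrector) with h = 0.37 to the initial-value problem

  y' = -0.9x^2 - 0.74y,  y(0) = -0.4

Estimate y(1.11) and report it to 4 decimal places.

-0.5451

Heun: k1 = f(x_n, y_n); k2 = f(x_n + h, y_n + h·k1); y_{n+1} = y_n + (h/2)·(k1 + k2).
x=0.000000, y=-0.400000:
  k1 = f(0.000000, -0.400000) = 0.296000
  k2 = f(0.370000, -0.290480) = 0.091745
  y ← -0.400000 + (0.37/2)·(0.296000 + 0.091745) = -0.328267
x=0.370000, y=-0.328267:
  k1 = f(0.370000, -0.328267) = 0.119708
  k2 = f(0.740000, -0.283975) = -0.282698
  y ← -0.328267 + (0.37/2)·(0.119708 + (-0.282698)) = -0.358420
x=0.740000, y=-0.358420:
  k1 = f(0.740000, -0.358420) = -0.227609
  k2 = f(1.110000, -0.442636) = -0.781340
  y ← -0.358420 + (0.37/2)·(-0.227609 + (-0.781340)) = -0.545076
y(1.11) ≈ -0.5451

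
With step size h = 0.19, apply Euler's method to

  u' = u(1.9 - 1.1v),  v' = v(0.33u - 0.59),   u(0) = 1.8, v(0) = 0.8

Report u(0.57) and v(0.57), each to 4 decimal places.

Euler on (u,v): u_{n+1} = u_n + h·u', v_{n+1} = v_n + h·v'.
0.000000: (1.800000, 0.800000); f=(1.836000, 0.003200) → (2.148840, 0.800608)
0.190000: (2.148840, 0.800608); f=(2.190380, 0.095366) → (2.565012, 0.818728)
0.380000: (2.565012, 0.818728); f=(2.563472, 0.209966) → (3.052072, 0.858621)
(u(0.57), v(0.57)) ≈ (3.0521, 0.8586)

3.0521, 0.8586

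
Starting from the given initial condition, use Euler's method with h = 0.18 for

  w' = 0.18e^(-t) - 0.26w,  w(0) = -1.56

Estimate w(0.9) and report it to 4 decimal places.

-1.1231

Euler: w_{n+1} = w_n + h·f(t_n, w_n).
t=0.000000, w=-1.560000: f=0.585600 → w ← -1.560000 + 0.18·0.585600 = -1.454592
t=0.180000, w=-1.454592: f=0.528543 → w ← -1.454592 + 0.18·0.528543 = -1.359454
t=0.360000, w=-1.359454: f=0.479040 → w ← -1.359454 + 0.18·0.479040 = -1.273227
t=0.540000, w=-1.273227: f=0.435934 → w ← -1.273227 + 0.18·0.435934 = -1.194759
t=0.720000, w=-1.194759: f=0.398253 → w ← -1.194759 + 0.18·0.398253 = -1.123074
w(0.9) ≈ -1.1231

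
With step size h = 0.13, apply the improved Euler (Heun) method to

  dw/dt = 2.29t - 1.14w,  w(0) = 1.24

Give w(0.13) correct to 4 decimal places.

Heun: k1 = f(t_n, w_n); k2 = f(t_n + h, w_n + h·k1); w_{n+1} = w_n + (h/2)·(k1 + k2).
t=0.000000, w=1.240000:
  k1 = f(0.000000, 1.240000) = -1.413600
  k2 = f(0.130000, 1.056232) = -0.906404
  w ← 1.240000 + (0.13/2)·(-1.413600 + (-0.906404)) = 1.089200
w(0.13) ≈ 1.0892

1.0892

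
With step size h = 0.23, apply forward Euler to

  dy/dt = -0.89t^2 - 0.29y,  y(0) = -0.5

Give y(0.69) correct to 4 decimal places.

Euler: y_{n+1} = y_n + h·f(t_n, y_n).
t=0.000000, y=-0.500000: f=0.145000 → y ← -0.500000 + 0.23·0.145000 = -0.466650
t=0.230000, y=-0.466650: f=0.088247 → y ← -0.466650 + 0.23·0.088247 = -0.446353
t=0.460000, y=-0.446353: f=-0.058882 → y ← -0.446353 + 0.23·(-0.058882) = -0.459896
y(0.69) ≈ -0.4599

-0.4599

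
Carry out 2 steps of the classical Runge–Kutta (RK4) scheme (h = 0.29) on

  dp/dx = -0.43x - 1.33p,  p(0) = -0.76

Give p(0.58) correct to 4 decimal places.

-0.4083

RK4: k1 = f(x_n, p_n); k2 = f(x_n + h/2, p_n + (h/2)·k1); k3 = f(x_n + h/2, p_n + (h/2)·k2); k4 = f(x_n + h, p_n + h·k3); p_{n+1} = p_n + (h/6)·(k1 + 2k2 + 2k3 + k4).
x=0.000000, p=-0.760000:
  k1 = f(0.000000, -0.760000) = 1.010800
  k2 = f(0.145000, -0.613434) = 0.753517
  k3 = f(0.145000, -0.650740) = 0.803134
  k4 = f(0.290000, -0.527091) = 0.576331
  p ← -0.760000 + (0.29/6)·(k1 + 2k2 + 2k3 + k4) = -0.532812
x=0.290000, p=-0.532812:
  k1 = f(0.290000, -0.532812) = 0.583940
  k2 = f(0.435000, -0.448141) = 0.408978
  k3 = f(0.435000, -0.473511) = 0.442719
  k4 = f(0.580000, -0.404424) = 0.288484
  p ← -0.532812 + (0.29/6)·(k1 + 2k2 + 2k3 + k4) = -0.408315
p(0.58) ≈ -0.4083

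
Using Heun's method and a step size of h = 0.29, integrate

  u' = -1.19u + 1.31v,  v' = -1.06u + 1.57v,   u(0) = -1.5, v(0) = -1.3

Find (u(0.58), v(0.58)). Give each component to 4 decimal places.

Heun on (u,v): k1 = f(t_n, state_n); k2 = f(t_n + h, state_n + h·k1); state_{n+1} = state_n + (h/2)·(k1 + k2).
0.000000: (-1.500000, -1.300000)
  k1 = (0.082000, -0.451000)
  predictor → (-1.476220, -1.430790)
  k2 = (-0.117633, -0.681547)
  → (-1.505167, -1.464219)
0.290000: (-1.505167, -1.464219)
  k1 = (-0.126979, -0.703348)
  predictor → (-1.541991, -1.668190)
  k2 = (-0.350360, -0.984548)
  → (-1.574381, -1.708964)
(u(0.58), v(0.58)) ≈ (-1.5744, -1.7090)

-1.5744, -1.7090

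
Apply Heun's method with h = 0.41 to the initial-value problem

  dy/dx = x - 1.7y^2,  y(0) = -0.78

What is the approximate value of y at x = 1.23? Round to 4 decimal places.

Heun: k1 = f(x_n, y_n); k2 = f(x_n + h, y_n + h·k1); y_{n+1} = y_n + (h/2)·(k1 + k2).
x=0.000000, y=-0.780000:
  k1 = f(0.000000, -0.780000) = -1.034280
  k2 = f(0.410000, -1.204055) = -2.054572
  y ← -0.780000 + (0.41/2)·(-1.034280 + (-2.054572)) = -1.413215
x=0.410000, y=-1.413215:
  k1 = f(0.410000, -1.413215) = -2.985198
  k2 = f(0.820000, -2.637146) = -11.002715
  y ← -1.413215 + (0.41/2)·(-2.985198 + (-11.002715)) = -4.280737
x=0.820000, y=-4.280737:
  k1 = f(0.820000, -4.280737) = -30.332002
  k2 = f(1.230000, -16.716857) = -473.840645
  y ← -4.280737 + (0.41/2)·(-30.332002 + (-473.840645)) = -107.636129
y(1.23) ≈ -107.6361

-107.6361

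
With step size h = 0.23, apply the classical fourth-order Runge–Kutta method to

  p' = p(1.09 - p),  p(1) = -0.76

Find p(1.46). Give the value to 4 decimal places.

RK4: k1 = f(x_n, p_n); k2 = f(x_n + h/2, p_n + (h/2)·k1); k3 = f(x_n + h/2, p_n + (h/2)·k2); k4 = f(x_n + h, p_n + h·k3); p_{n+1} = p_n + (h/6)·(k1 + 2k2 + 2k3 + k4).
x=1.000000, p=-0.760000:
  k1 = f(1.000000, -0.760000) = -1.406000
  k2 = f(1.115000, -0.921690) = -1.854155
  k3 = f(1.115000, -0.973228) = -2.007991
  k4 = f(1.230000, -1.221838) = -2.824691
  p ← -0.760000 + (0.23/6)·(k1 + 2k2 + 2k3 + k4) = -1.218274
x=1.230000, p=-1.218274:
  k1 = f(1.230000, -1.218274) = -2.812111
  k2 = f(1.345000, -1.541667) = -4.057154
  k3 = f(1.345000, -1.684847) = -4.675193
  k4 = f(1.460000, -2.293569) = -7.760447
  p ← -1.218274 + (0.23/6)·(k1 + 2k2 + 2k3 + k4) = -2.293036
p(1.46) ≈ -2.2930

-2.2930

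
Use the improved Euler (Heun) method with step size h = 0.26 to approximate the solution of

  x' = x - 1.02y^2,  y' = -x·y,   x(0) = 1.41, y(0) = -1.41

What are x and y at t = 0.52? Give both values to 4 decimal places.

1.5694, -0.7014

Heun on (x,y): k1 = f(t_n, state_n); k2 = f(t_n + h, state_n + h·k1); state_{n+1} = state_n + (h/2)·(k1 + k2).
0.000000: (1.410000, -1.410000)
  k1 = (-0.617862, 1.988100)
  predictor → (1.249356, -0.893094)
  k2 = (0.435787, 1.115792)
  → (1.386330, -1.006494)
0.260000: (1.386330, -1.006494)
  k1 = (0.353039, 1.395333)
  predictor → (1.478120, -0.643707)
  k2 = (1.055474, 0.951477)
  → (1.569437, -0.701409)
(x(0.52), y(0.52)) ≈ (1.5694, -0.7014)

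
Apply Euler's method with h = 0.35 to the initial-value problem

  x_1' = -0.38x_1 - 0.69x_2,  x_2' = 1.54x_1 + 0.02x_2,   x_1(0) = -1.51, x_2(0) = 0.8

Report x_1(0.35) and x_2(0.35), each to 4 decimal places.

-1.5024, -0.0083

Euler on (x_1,x_2): x_1_{n+1} = x_1_n + h·x_1', x_2_{n+1} = x_2_n + h·x_2'.
0.000000: (-1.510000, 0.800000); f=(0.021800, -2.309400) → (-1.502370, -0.008290)
(x_1(0.35), x_2(0.35)) ≈ (-1.5024, -0.0083)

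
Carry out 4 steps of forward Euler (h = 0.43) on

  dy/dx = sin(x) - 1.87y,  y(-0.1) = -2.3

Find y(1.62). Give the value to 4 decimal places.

0.4589

Euler: y_{n+1} = y_n + h·f(x_n, y_n).
x=-0.100000, y=-2.300000: f=4.201167 → y ← -2.300000 + 0.43·4.201167 = -0.493498
x=0.330000, y=-0.493498: f=1.246885 → y ← -0.493498 + 0.43·1.246885 = 0.042662
x=0.760000, y=0.042662: f=0.609143 → y ← 0.042662 + 0.43·0.609143 = 0.304594
x=1.190000, y=0.304594: f=0.358779 → y ← 0.304594 + 0.43·0.358779 = 0.458869
y(1.62) ≈ 0.4589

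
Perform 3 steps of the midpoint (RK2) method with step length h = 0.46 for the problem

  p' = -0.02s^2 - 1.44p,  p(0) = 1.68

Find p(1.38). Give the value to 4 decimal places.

Midpoint: k1 = f(s_n, p_n); k2 = f(s_n + h/2, p_n + (h/2)·k1); p_{n+1} = p_n + h·k2.
s=0.000000, p=1.680000:
  k1 = f(0.000000, 1.680000) = -2.419200
  k2 = f(0.230000, 1.123584) = -1.619019
  p ← 1.680000 + 0.46·(-1.619019) = 0.935251
s=0.460000, p=0.935251:
  k1 = f(0.460000, 0.935251) = -1.350994
  k2 = f(0.690000, 0.624523) = -0.908835
  p ← 0.935251 + 0.46·(-0.908835) = 0.517187
s=0.920000, p=0.517187:
  k1 = f(0.920000, 0.517187) = -0.761678
  k2 = f(1.150000, 0.342001) = -0.518932
  p ← 0.517187 + 0.46·(-0.518932) = 0.278479
p(1.38) ≈ 0.2785

0.2785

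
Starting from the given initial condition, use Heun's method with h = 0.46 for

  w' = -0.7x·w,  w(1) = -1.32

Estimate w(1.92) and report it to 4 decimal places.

-0.5393

Heun: k1 = f(x_n, w_n); k2 = f(x_n + h, w_n + h·k1); w_{n+1} = w_n + (h/2)·(k1 + k2).
x=1.000000, w=-1.320000:
  k1 = f(1.000000, -1.320000) = 0.924000
  k2 = f(1.460000, -0.894960) = 0.914649
  w ← -1.320000 + (0.46/2)·(0.924000 + 0.914649) = -0.897111
x=1.460000, w=-0.897111:
  k1 = f(1.460000, -0.897111) = 0.916847
  k2 = f(1.920000, -0.475361) = 0.638885
  w ← -0.897111 + (0.46/2)·(0.916847 + 0.638885) = -0.539292
w(1.92) ≈ -0.5393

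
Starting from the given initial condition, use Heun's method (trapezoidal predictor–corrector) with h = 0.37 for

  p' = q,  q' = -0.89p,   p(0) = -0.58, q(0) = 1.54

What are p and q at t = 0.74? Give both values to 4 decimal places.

Heun on (p,q): k1 = f(t_n, state_n); k2 = f(t_n + h, state_n + h·k1); state_{n+1} = state_n + (h/2)·(k1 + k2).
0.000000: (-0.580000, 1.540000)
  k1 = (1.540000, 0.516200)
  predictor → (-0.010200, 1.730994)
  k2 = (1.730994, 0.009078)
  → (0.025134, 1.637176)
0.370000: (0.025134, 1.637176)
  k1 = (1.637176, -0.022369)
  predictor → (0.630889, 1.628900)
  k2 = (1.628900, -0.561491)
  → (0.629358, 1.529162)
(p(0.74), q(0.74)) ≈ (0.6294, 1.5292)

0.6294, 1.5292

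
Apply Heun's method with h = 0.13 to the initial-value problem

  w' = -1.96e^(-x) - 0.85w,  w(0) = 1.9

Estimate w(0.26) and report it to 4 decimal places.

Heun: k1 = f(x_n, w_n); k2 = f(x_n + h, w_n + h·k1); w_{n+1} = w_n + (h/2)·(k1 + k2).
x=0.000000, w=1.900000:
  k1 = f(0.000000, 1.900000) = -3.575000
  k2 = f(0.130000, 1.435250) = -2.941030
  w ← 1.900000 + (0.13/2)·(-3.575000 + (-2.941030)) = 1.476458
x=0.130000, w=1.476458:
  k1 = f(0.130000, 1.476458) = -2.976056
  k2 = f(0.260000, 1.089571) = -2.437396
  w ← 1.476458 + (0.13/2)·(-2.976056 + (-2.437396)) = 1.124584
w(0.26) ≈ 1.1246

1.1246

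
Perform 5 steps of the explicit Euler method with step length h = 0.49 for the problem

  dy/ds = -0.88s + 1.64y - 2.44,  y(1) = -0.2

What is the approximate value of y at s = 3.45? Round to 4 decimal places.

-45.0316

Euler: y_{n+1} = y_n + h·f(s_n, y_n).
s=1.000000, y=-0.200000: f=-3.648000 → y ← -0.200000 + 0.49·(-3.648000) = -1.987520
s=1.490000, y=-1.987520: f=-7.010733 → y ← -1.987520 + 0.49·(-7.010733) = -5.422779
s=1.980000, y=-5.422779: f=-13.075758 → y ← -5.422779 + 0.49·(-13.075758) = -11.829900
s=2.470000, y=-11.829900: f=-24.014637 → y ← -11.829900 + 0.49·(-24.014637) = -23.597072
s=2.960000, y=-23.597072: f=-43.743998 → y ← -23.597072 + 0.49·(-43.743998) = -45.031631
y(3.45) ≈ -45.0316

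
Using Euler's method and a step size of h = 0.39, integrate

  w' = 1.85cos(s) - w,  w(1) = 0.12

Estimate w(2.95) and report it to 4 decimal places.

-0.8133

Euler: w_{n+1} = w_n + h·f(s_n, w_n).
s=1.000000, w=0.120000: f=0.879559 → w ← 0.120000 + 0.39·0.879559 = 0.463028
s=1.390000, w=0.463028: f=-0.130374 → w ← 0.463028 + 0.39·(-0.130374) = 0.412182
s=1.780000, w=0.412182: f=-0.796392 → w ← 0.412182 + 0.39·(-0.796392) = 0.101589
s=2.170000, w=0.101589: f=-1.144962 → w ← 0.101589 + 0.39·(-1.144962) = -0.344946
s=2.560000, w=-0.344946: f=-1.200893 → w ← -0.344946 + 0.39·(-1.200893) = -0.813294
w(2.95) ≈ -0.8133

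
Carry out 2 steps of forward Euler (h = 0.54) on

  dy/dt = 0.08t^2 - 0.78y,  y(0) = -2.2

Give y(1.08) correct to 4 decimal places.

Euler: y_{n+1} = y_n + h·f(t_n, y_n).
t=0.000000, y=-2.200000: f=1.716000 → y ← -2.200000 + 0.54·1.716000 = -1.273360
t=0.540000, y=-1.273360: f=1.016549 → y ← -1.273360 + 0.54·1.016549 = -0.724424
y(1.08) ≈ -0.7244

-0.7244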